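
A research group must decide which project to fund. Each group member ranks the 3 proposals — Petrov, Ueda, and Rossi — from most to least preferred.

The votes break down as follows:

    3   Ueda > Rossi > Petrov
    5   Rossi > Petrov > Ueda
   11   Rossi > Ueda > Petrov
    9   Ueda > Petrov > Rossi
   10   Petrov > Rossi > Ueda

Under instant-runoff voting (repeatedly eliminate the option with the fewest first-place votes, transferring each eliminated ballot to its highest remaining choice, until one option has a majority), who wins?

Round 1: Rossi 16, Ueda 12, Petrov 10. Petrov has the fewest and is eliminated.
Round 2: Rossi 26, Ueda 12. Rossi has a majority.

Rossi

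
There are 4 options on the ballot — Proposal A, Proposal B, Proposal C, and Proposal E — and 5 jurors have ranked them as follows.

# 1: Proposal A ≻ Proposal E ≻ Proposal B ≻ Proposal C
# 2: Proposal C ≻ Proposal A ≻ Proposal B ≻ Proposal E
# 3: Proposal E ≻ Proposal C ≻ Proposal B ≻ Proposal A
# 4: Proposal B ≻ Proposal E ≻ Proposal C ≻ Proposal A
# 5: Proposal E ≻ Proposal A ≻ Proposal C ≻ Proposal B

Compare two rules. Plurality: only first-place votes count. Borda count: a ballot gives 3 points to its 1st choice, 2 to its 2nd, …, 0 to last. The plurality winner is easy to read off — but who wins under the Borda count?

Plurality first-place counts: Proposal A 1, Proposal B 1, Proposal C 1, Proposal E 2 → Proposal E.
Borda totals: Proposal A 7, Proposal B 6, Proposal C 7, Proposal E 10 → Proposal E.

Proposal E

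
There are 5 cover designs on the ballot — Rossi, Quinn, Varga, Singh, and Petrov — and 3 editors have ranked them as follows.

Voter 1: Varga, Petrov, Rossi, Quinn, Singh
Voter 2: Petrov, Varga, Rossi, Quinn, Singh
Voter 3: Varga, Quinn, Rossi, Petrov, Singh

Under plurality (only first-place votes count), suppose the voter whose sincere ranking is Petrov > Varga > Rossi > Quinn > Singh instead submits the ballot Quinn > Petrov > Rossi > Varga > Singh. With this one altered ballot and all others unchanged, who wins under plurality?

Varga

First-place totals with the altered ballot: Rossi 0, Quinn 1, Varga 2, Singh 0, Petrov 0.
The winner is unchanged: still Varga.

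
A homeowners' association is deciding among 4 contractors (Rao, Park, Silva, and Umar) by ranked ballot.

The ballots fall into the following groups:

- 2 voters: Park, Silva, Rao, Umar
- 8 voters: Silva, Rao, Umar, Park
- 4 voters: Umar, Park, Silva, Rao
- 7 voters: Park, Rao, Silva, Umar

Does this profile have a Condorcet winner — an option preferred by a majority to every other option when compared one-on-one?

Head-to-head results (21 voters total):
Rao vs Park: Park wins 13–8.
Rao vs Silva: Silva wins 14–7.
Rao vs Umar: Rao wins 17–4.
Park vs Silva: Park wins 13–8.
Park vs Umar: Umar wins 12–9.
Silva vs Umar: Silva wins 17–4.
No candidate beats all others: Rao beats Umar beats Park beats Rao, a majority cycle.

No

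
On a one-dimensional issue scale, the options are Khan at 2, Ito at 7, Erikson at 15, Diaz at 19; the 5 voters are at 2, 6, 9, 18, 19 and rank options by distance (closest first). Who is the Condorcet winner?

With single-peaked preferences on a line, the Condorcet winner is the candidate closest to the median voter.
The median voter (position 9) is closest to Ito at 7.
Check: Ito vs Erikson — voters closer to Ito: 3 of 5.

Ito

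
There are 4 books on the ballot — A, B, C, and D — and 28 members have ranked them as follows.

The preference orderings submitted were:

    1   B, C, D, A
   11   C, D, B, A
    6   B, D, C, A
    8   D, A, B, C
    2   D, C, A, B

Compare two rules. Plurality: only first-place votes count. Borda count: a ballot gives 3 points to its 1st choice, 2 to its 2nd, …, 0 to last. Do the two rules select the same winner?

Plurality first-place counts: A 0, B 7, C 11, D 10 → C.
Borda totals: A 18, B 40, C 45, D 65 → D.
The two rules disagree: plurality picks C, Borda picks D.

No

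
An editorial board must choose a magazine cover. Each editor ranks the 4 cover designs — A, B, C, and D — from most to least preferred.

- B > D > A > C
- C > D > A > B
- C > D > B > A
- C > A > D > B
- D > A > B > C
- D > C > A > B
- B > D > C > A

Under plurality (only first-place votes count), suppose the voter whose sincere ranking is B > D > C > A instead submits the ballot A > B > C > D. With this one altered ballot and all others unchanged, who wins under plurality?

C

First-place totals with the altered ballot: A 1, B 1, C 3, D 2.
The winner is unchanged: still C.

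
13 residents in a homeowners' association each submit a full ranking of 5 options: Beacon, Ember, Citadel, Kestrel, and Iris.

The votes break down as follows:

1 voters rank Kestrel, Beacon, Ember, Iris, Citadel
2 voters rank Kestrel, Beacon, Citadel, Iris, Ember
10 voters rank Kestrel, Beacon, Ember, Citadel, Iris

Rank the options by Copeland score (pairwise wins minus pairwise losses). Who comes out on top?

Pairwise results:
  Beacon vs Ember: Beacon wins 13–0.
  Beacon vs Citadel: Beacon wins 13–0.
  Beacon vs Kestrel: Kestrel wins 13–0.
  Beacon vs Iris: Beacon wins 13–0.
  Ember vs Citadel: Ember wins 11–2.
  Ember vs Kestrel: Kestrel wins 13–0.
  Ember vs Iris: Ember wins 11–2.
  Citadel vs Kestrel: Kestrel wins 13–0.
  Citadel vs Iris: Citadel wins 12–1.
  Kestrel vs Iris: Kestrel wins 13–0.
Copeland scores (wins − losses):
  Beacon: 3 − 1 = 2
  Ember: 2 − 2 = 0
  Citadel: 1 − 3 = -2
  Kestrel: 4 − 0 = 4
  Iris: 0 − 4 = -4
Kestrel has the best Copeland score.

Kestrel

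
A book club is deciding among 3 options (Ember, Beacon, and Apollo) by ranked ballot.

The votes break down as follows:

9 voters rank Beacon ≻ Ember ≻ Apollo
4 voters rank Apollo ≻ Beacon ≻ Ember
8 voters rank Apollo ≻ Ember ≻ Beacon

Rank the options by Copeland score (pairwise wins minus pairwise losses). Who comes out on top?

Apollo

Pairwise results:
  Ember vs Beacon: Beacon wins 13–8.
  Ember vs Apollo: Apollo wins 12–9.
  Beacon vs Apollo: Apollo wins 12–9.
Copeland scores (wins − losses):
  Ember: 0 − 2 = -2
  Beacon: 1 − 1 = 0
  Apollo: 2 − 0 = 2
Apollo has the best Copeland score.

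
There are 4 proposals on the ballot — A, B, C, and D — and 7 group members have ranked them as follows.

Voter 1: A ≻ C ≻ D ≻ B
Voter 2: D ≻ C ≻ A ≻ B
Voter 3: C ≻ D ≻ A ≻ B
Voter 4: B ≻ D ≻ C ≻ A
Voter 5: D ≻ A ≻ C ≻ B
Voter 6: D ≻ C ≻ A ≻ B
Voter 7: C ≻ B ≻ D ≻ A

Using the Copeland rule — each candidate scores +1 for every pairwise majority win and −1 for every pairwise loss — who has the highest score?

D

Pairwise results:
  A vs B: A wins 5–2.
  A vs C: C wins 5–2.
  A vs D: D wins 6–1.
  B vs C: C wins 6–1.
  B vs D: D wins 5–2.
  C vs D: D wins 4–3.
Copeland scores (wins − losses):
  A: 1 − 2 = -1
  B: 0 − 3 = -3
  C: 2 − 1 = 1
  D: 3 − 0 = 3
D has the best Copeland score.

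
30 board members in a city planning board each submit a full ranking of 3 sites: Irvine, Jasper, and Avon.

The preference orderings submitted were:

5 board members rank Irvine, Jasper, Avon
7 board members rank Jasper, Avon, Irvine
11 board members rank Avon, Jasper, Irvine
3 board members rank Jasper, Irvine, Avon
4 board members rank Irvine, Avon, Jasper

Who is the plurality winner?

First-place vote totals:
  Irvine: 9
  Jasper: 10
  Avon: 11
Avon has the most first-place votes.

Avon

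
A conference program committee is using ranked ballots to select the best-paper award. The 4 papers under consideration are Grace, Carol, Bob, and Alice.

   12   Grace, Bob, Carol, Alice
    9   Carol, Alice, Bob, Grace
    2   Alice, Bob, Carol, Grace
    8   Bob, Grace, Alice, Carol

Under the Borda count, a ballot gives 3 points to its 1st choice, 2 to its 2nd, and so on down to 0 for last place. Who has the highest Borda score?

Borda scores:
  Grace: 12·3 + 9·0 + 2·0 + 8·2 = 52
  Carol: 12·1 + 9·3 + 2·1 + 8·0 = 41
  Bob: 12·2 + 9·1 + 2·2 + 8·3 = 61
  Alice: 12·0 + 9·2 + 2·3 + 8·1 = 32
Bob has the highest total.

Bob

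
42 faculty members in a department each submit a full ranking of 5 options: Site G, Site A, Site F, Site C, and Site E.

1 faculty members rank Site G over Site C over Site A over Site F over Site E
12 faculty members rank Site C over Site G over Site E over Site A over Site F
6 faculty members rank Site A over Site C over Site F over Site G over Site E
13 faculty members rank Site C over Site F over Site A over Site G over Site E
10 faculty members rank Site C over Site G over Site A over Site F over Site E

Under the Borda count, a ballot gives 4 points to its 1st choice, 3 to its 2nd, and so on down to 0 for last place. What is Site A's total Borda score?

Borda scores:
  Site G: 4 + 12·3 + 6·1 + 13·1 + 10·3 = 89
  Site A: 2 + 12·1 + 6·4 + 13·2 + 10·2 = 84
  Site F: 1 + 12·0 + 6·2 + 13·3 + 10·1 = 62
  Site C: 3 + 12·4 + 6·3 + 13·4 + 10·4 = 161
  Site E: 0 + 12·2 + 6·0 + 13·0 + 10·0 = 24

84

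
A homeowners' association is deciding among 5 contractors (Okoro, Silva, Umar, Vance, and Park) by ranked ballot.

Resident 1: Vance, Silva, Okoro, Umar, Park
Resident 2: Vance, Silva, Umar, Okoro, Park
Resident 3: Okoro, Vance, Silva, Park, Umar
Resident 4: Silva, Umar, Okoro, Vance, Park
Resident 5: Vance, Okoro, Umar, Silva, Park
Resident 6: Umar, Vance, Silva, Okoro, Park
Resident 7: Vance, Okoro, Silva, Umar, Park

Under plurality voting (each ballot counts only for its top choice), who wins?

Vance

First-place vote totals:
  Okoro: 1
  Silva: 1
  Umar: 1
  Vance: 4
  Park: 0
Vance has the most first-place votes.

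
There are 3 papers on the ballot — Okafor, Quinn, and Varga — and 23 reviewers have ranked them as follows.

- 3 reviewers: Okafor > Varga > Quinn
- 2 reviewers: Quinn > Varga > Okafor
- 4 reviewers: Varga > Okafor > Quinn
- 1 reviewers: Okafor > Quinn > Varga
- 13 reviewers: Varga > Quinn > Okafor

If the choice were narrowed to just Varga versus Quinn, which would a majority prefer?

Varga

Ballots ranking Varga above Quinn: 3+4+13 = 20.
Ballots ranking Quinn above Varga: 2+1 = 3.
Varga wins the head-to-head, 20–3.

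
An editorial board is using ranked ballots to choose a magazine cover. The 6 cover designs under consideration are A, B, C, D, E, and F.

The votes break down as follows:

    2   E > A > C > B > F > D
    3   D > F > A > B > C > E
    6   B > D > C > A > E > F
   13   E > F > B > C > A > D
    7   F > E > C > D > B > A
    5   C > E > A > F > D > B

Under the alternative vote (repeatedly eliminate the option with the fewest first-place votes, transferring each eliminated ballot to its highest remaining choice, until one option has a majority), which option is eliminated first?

A

Round 1: E 15, F 7, B 6, C 5, D 3, A 0. A has the fewest and is eliminated.
Round 2: E 15, F 7, B 6, C 5, D 3. D has the fewest and is eliminated.
Round 3: E 15, F 10, B 6, C 5. C has the fewest and is eliminated.
Round 4: E 20, F 10, B 6. E has a majority.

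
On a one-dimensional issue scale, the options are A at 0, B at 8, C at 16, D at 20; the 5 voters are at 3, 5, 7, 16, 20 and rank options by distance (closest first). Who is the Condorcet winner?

B

With single-peaked preferences on a line, the Condorcet winner is the candidate closest to the median voter.
The median voter (position 7) is closest to B at 8.
Check: B vs D — voters closer to B: 3 of 5.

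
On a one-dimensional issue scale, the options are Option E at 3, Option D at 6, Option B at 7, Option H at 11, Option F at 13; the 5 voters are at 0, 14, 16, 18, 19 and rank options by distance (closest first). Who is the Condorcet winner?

Option F

With single-peaked preferences on a line, the Condorcet winner is the candidate closest to the median voter.
The median voter (position 16) is closest to Option F at 13.
Check: Option F vs Option H — voters closer to Option F: 4 of 5.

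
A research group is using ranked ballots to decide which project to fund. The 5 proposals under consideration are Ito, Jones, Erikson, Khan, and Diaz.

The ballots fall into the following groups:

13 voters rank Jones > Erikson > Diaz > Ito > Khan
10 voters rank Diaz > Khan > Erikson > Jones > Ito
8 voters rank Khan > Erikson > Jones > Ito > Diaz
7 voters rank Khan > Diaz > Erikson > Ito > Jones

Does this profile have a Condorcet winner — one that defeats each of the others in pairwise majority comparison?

No

Head-to-head results (38 voters total):
Ito vs Jones: Jones wins 31–7.
Ito vs Erikson: Erikson wins 38–0.
Ito vs Khan: Khan wins 25–13.
Ito vs Diaz: Diaz wins 30–8.
Jones vs Erikson: Erikson wins 25–13.
Jones vs Khan: Khan wins 25–13.
Jones vs Diaz: Jones wins 21–17.
Erikson vs Khan: Khan wins 25–13.
Erikson vs Diaz: Erikson wins 21–17.
Khan vs Diaz: Diaz wins 23–15.
No candidate beats all others: Jones beats Diaz beats Khan beats Jones, a majority cycle.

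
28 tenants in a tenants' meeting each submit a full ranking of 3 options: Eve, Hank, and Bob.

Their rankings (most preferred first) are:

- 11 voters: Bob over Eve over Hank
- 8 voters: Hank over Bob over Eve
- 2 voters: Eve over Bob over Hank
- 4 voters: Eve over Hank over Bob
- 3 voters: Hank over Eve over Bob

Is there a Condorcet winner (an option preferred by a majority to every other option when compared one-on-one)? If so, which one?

Head-to-head results (28 voters total):
Eve vs Hank: Eve wins 17–11.
Eve vs Bob: Bob wins 19–9.
Hank vs Bob: Hank wins 15–13.
No candidate beats all others: Eve beats Hank beats Bob beats Eve, a majority cycle.

None — there is no Condorcet winner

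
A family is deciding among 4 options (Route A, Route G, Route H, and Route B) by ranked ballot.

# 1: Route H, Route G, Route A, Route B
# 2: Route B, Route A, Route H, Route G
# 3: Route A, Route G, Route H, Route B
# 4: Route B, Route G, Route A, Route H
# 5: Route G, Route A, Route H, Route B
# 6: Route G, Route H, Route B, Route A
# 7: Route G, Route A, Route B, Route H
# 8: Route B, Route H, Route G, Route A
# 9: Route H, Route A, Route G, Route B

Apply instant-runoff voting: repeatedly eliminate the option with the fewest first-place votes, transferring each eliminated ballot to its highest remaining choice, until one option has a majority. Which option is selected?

Round 1: Route G 3, Route B 3, Route H 2, Route A 1. Route A has the fewest and is eliminated.
Round 2: Route G 4, Route B 3, Route H 2. Route H has the fewest and is eliminated.
Round 3: Route G 6, Route B 3. Route G has a majority.

Route G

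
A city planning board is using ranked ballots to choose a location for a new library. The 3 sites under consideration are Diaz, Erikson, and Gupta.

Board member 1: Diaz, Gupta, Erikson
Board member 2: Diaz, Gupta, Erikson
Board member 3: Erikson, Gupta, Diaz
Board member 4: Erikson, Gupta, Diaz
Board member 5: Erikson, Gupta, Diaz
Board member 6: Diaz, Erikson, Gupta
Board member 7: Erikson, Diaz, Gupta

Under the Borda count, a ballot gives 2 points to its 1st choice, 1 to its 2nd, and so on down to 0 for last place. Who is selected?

Erikson

Borda scores:
  Diaz: 2 + 2 + 0 + 0 + 0 + 2 + 1 = 7
  Erikson: 0 + 0 + 2 + 2 + 2 + 1 + 2 = 9
  Gupta: 1 + 1 + 1 + 1 + 1 + 0 + 0 = 5
Erikson has the highest total.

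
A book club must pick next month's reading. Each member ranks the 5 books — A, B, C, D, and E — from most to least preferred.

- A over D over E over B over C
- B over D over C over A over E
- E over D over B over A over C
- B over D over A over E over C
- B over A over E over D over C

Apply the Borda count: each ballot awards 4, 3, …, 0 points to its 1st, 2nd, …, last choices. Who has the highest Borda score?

B

Borda scores:
  A: 4 + 1 + 1 + 2 + 3 = 11
  B: 1 + 4 + 2 + 4 + 4 = 15
  C: 0 + 2 + 0 + 0 + 0 = 2
  D: 3 + 3 + 3 + 3 + 1 = 13
  E: 2 + 0 + 4 + 1 + 2 = 9
B has the highest total.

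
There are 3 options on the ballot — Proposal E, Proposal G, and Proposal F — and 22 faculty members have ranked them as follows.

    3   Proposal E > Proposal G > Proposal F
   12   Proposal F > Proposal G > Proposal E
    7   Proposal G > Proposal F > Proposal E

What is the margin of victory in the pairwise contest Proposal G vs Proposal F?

Ballots ranking Proposal G above Proposal F: 3+7 = 10.
Ballots ranking Proposal F above Proposal G: 12.
Proposal F wins 12–10, a margin of 2.

2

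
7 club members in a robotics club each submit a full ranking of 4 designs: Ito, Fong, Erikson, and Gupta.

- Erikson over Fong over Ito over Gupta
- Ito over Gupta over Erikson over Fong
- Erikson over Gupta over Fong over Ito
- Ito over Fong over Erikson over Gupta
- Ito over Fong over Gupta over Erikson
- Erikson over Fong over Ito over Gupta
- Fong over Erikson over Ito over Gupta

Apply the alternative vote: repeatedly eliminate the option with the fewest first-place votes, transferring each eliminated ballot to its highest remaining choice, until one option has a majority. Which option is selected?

Erikson

Round 1: Ito 3, Erikson 3, Fong 1, Gupta 0. Gupta has the fewest and is eliminated.
Round 2: Ito 3, Erikson 3, Fong 1. Fong has the fewest and is eliminated.
Round 3: Erikson 4, Ito 3. Erikson has a majority.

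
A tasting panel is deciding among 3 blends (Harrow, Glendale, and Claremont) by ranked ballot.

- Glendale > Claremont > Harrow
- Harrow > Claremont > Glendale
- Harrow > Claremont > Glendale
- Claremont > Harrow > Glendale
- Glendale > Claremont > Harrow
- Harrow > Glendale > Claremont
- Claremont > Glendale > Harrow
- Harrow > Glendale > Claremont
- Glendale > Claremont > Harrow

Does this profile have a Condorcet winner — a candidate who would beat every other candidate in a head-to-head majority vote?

Head-to-head results (9 voters total):
Harrow vs Glendale: Harrow wins 5–4.
Harrow vs Claremont: Claremont wins 5–4.
Glendale vs Claremont: Glendale wins 5–4.
No candidate beats all others: Harrow beats Glendale beats Claremont beats Harrow, a majority cycle.

No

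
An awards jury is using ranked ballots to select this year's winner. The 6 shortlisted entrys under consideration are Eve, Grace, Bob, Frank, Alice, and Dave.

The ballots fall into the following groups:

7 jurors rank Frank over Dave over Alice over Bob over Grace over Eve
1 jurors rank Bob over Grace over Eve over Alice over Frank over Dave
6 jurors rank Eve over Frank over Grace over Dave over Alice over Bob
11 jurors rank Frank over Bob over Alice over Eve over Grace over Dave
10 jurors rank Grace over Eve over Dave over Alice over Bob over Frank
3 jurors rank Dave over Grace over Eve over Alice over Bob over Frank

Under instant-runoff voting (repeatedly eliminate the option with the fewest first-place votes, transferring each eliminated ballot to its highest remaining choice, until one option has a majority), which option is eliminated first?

Round 1: Frank 18, Grace 10, Eve 6, Dave 3, Bob 1, Alice 0. Alice has the fewest and is eliminated.
Round 2: Frank 18, Grace 10, Eve 6, Dave 3, Bob 1. Bob has the fewest and is eliminated.
Round 3: Frank 18, Grace 11, Eve 6, Dave 3. Dave has the fewest and is eliminated.
Round 4: Frank 18, Grace 14, Eve 6. Eve has the fewest and is eliminated.
Round 5: Frank 24, Grace 14. Frank has a majority.

Alice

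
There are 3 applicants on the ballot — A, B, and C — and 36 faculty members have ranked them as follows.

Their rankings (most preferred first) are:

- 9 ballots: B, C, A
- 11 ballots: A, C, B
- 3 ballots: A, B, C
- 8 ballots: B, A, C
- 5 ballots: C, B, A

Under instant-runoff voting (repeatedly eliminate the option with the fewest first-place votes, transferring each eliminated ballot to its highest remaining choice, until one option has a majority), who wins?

Round 1: B 17, A 14, C 5. C has the fewest and is eliminated.
Round 2: B 22, A 14. B has a majority.

B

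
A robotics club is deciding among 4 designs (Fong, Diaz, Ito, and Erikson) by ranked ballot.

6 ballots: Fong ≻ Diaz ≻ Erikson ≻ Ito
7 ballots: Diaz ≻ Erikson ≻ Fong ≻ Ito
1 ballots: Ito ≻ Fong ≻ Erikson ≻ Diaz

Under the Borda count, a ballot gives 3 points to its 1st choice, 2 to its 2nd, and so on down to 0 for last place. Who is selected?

Diaz

Borda scores:
  Fong: 6·3 + 7·1 + 2 = 27
  Diaz: 6·2 + 7·3 + 0 = 33
  Ito: 6·0 + 7·0 + 3 = 3
  Erikson: 6·1 + 7·2 + 1 = 21
Diaz has the highest total.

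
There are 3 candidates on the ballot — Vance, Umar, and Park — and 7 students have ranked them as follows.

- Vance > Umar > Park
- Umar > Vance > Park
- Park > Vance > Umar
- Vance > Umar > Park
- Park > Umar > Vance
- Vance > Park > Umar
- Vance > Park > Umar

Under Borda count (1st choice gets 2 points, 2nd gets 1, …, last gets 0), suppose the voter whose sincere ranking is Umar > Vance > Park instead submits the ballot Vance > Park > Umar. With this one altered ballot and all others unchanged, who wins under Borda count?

Borda totals with the altered ballot: Vance 11, Umar 3, Park 7.
The winner is unchanged: still Vance.

Vance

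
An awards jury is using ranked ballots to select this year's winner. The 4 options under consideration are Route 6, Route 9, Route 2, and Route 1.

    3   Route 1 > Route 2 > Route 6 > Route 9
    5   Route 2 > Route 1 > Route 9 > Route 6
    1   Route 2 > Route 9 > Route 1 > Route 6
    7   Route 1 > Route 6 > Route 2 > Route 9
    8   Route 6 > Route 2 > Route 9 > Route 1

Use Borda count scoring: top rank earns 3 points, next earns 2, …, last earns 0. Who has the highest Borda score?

Borda scores:
  Route 6: 3·1 + 5·0 + 0 + 7·2 + 8·3 = 41
  Route 9: 3·0 + 5·1 + 2 + 7·0 + 8·1 = 15
  Route 2: 3·2 + 5·3 + 3 + 7·1 + 8·2 = 47
  Route 1: 3·3 + 5·2 + 1 + 7·3 + 8·0 = 41
Route 2 has the highest total.

Route 2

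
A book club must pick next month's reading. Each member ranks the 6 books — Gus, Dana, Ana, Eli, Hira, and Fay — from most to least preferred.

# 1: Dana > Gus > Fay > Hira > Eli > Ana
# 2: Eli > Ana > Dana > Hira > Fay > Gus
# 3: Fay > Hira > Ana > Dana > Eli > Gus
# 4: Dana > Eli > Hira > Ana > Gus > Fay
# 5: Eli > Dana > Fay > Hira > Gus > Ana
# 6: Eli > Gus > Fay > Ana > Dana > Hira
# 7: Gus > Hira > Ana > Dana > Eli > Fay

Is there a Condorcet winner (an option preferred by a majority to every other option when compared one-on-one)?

Head-to-head results (7 voters total):
Gus vs Dana: Dana wins 5–2.
Gus vs Ana: Gus wins 4–3.
Gus vs Eli: Eli wins 5–2.
Gus vs Hira: Hira wins 4–3.
Gus vs Fay: Gus wins 4–3.
Dana vs Ana: Ana wins 4–3.
Dana vs Eli: Dana wins 4–3.
Dana vs Hira: Dana wins 5–2.
Dana vs Fay: Dana wins 5–2.
Ana vs Eli: Eli wins 5–2.
Ana vs Hira: Hira wins 5–2.
Ana vs Fay: Fay wins 4–3.
Eli vs Hira: Eli wins 4–3.
Eli vs Fay: Eli wins 5–2.
Hira vs Fay: Fay wins 4–3.
No candidate beats all others: Gus beats Ana beats Dana beats Gus, a majority cycle.

No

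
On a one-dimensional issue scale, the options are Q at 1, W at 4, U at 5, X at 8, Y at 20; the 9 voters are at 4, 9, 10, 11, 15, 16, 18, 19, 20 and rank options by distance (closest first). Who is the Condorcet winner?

With single-peaked preferences on a line, the Condorcet winner is the candidate closest to the median voter.
The median voter (position 15) is closest to Y at 20.
Check: Y vs W — voters closer to Y: 5 of 9.

Y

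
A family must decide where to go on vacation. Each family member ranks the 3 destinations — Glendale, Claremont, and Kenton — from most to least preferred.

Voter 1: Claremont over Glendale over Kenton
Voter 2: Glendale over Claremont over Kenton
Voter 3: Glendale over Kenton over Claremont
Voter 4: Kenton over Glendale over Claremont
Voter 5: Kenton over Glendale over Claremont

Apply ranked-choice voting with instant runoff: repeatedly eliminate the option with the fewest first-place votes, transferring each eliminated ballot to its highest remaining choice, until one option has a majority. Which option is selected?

Round 1: Glendale 2, Kenton 2, Claremont 1. Claremont has the fewest and is eliminated.
Round 2: Glendale 3, Kenton 2. Glendale has a majority.

Glendale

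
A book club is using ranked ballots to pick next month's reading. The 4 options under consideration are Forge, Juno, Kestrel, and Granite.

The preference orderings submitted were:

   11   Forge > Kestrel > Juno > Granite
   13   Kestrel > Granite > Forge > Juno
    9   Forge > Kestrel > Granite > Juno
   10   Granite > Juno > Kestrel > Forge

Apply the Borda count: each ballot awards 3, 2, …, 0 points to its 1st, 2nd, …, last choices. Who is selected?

Kestrel

Borda scores:
  Forge: 11·3 + 13·1 + 9·3 + 10·0 = 73
  Juno: 11·1 + 13·0 + 9·0 + 10·2 = 31
  Kestrel: 11·2 + 13·3 + 9·2 + 10·1 = 89
  Granite: 11·0 + 13·2 + 9·1 + 10·3 = 65
Kestrel has the highest total.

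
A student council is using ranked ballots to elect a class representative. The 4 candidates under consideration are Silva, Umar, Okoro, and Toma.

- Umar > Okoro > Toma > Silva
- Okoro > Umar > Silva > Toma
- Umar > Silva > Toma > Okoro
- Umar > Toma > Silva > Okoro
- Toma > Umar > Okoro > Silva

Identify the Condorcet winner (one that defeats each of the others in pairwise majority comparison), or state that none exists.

Umar

Head-to-head results (5 voters total):
Silva vs Umar: Umar wins 5–0.
Silva vs Okoro: Okoro wins 3–2.
Silva vs Toma: Toma wins 3–2.
Umar vs Okoro: Umar wins 4–1.
Umar vs Toma: Umar wins 4–1.
Okoro vs Toma: Toma wins 3–2.
Umar beats each rival — Silva (5–0), Okoro (4–1), Toma (4–1) — so Umar is the Condorcet winner.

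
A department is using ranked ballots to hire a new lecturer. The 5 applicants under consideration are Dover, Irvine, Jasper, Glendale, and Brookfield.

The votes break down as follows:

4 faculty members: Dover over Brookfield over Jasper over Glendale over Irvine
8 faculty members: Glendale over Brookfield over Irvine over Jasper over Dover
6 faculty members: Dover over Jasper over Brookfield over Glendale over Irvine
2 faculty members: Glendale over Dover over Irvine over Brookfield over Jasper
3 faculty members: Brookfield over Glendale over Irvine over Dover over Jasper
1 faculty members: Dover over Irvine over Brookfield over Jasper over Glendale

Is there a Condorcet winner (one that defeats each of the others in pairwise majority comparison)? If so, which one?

Head-to-head results (24 voters total):
Dover vs Irvine: Dover wins 13–11.
Dover vs Jasper: Dover wins 16–8.
Dover vs Glendale: Glendale wins 13–11.
Dover vs Brookfield: Dover wins 13–11.
Irvine vs Jasper: Irvine wins 14–10.
Irvine vs Glendale: Glendale wins 23–1.
Irvine vs Brookfield: Brookfield wins 21–3.
Jasper vs Glendale: Glendale wins 13–11.
Jasper vs Brookfield: Brookfield wins 18–6.
Glendale vs Brookfield: Brookfield wins 14–10.
No candidate beats all others: Dover beats Brookfield beats Glendale beats Dover, a majority cycle.

No Condorcet winner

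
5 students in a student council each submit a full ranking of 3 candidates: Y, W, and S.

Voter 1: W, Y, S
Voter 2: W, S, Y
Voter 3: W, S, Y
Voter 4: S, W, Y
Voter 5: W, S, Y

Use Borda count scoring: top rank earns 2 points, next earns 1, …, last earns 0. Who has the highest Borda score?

W

Borda scores:
  Y: 1 + 0 + 0 + 0 + 0 = 1
  W: 2 + 2 + 2 + 1 + 2 = 9
  S: 0 + 1 + 1 + 2 + 1 = 5
W has the highest total.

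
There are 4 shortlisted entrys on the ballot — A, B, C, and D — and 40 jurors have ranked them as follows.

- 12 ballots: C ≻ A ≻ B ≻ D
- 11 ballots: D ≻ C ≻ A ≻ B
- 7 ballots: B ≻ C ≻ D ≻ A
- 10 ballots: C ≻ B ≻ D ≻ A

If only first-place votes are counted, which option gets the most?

First-place vote totals:
  A: 0
  B: 7
  C: 22
  D: 11
C has the most first-place votes.

C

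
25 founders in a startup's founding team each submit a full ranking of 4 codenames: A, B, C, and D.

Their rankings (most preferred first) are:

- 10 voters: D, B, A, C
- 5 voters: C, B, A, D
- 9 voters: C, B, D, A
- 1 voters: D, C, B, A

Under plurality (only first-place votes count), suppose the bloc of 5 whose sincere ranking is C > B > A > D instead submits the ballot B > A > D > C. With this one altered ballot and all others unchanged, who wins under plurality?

D

First-place totals with the altered ballot: A 0, B 5, C 9, D 11.
The switch changes the winner from C to D.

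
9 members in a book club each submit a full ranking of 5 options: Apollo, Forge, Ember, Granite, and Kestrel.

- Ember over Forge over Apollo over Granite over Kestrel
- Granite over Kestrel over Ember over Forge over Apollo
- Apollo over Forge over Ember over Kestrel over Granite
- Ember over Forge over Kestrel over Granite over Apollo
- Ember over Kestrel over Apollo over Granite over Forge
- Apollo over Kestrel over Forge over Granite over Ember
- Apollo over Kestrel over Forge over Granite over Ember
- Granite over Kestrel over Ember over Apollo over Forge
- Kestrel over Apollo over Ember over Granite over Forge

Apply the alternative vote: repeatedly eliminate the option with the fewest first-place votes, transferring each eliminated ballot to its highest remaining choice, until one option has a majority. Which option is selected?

Ember

Round 1: Apollo 3, Ember 3, Granite 2, Kestrel 1, Forge 0. Forge has the fewest and is eliminated.
Round 2: Apollo 3, Ember 3, Granite 2, Kestrel 1. Kestrel has the fewest and is eliminated.
Round 3: Apollo 4, Ember 3, Granite 2. Granite has the fewest and is eliminated.
Round 4: Ember 5, Apollo 4. Ember has a majority.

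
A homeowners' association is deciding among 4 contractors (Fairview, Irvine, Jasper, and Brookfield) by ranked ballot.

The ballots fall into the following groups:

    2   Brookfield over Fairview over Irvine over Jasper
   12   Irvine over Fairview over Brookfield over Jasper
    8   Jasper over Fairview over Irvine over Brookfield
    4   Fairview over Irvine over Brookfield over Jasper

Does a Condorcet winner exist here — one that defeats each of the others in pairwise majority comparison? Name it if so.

Head-to-head results (26 voters total):
Fairview vs Irvine: Fairview wins 14–12.
Fairview vs Jasper: Fairview wins 18–8.
Fairview vs Brookfield: Fairview wins 24–2.
Irvine vs Jasper: Irvine wins 18–8.
Irvine vs Brookfield: Irvine wins 24–2.
Jasper vs Brookfield: Brookfield wins 18–8.
Fairview beats each rival — Irvine (14–12), Jasper (18–8), Brookfield (24–2) — so Fairview is the Condorcet winner.

Fairview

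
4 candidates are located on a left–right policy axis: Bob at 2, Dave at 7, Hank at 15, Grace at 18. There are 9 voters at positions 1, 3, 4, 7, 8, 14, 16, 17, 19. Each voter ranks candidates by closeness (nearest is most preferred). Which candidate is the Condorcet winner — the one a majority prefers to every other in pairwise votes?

Dave

With single-peaked preferences on a line, the Condorcet winner is the candidate closest to the median voter.
The median voter (position 8) is closest to Dave at 7.
Check: Dave vs Grace — voters closer to Dave: 5 of 9.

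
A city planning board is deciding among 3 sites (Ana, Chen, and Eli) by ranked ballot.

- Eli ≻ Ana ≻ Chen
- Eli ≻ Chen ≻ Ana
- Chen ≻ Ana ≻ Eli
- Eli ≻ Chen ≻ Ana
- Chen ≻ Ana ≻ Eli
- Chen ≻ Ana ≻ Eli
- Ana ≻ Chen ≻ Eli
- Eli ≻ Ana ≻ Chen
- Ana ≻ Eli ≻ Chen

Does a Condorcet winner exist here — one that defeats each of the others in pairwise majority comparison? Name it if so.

Head-to-head results (9 voters total):
Ana vs Chen: Chen wins 5–4.
Ana vs Eli: Ana wins 5–4.
Chen vs Eli: Eli wins 5–4.
No candidate beats all others: Ana beats Eli beats Chen beats Ana, a majority cycle.

None — there is no Condorcet winner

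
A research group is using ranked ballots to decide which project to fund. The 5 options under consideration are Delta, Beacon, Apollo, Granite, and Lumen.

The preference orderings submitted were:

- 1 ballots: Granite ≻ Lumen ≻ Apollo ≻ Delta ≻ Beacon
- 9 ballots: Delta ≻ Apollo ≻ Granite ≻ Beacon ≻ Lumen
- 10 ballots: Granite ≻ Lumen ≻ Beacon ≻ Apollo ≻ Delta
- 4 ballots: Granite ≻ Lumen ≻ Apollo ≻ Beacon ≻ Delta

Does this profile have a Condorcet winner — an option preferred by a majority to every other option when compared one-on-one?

Head-to-head results (24 voters total):
Delta vs Beacon: Beacon wins 14–10.
Delta vs Apollo: Apollo wins 15–9.
Delta vs Granite: Granite wins 15–9.
Delta vs Lumen: Lumen wins 15–9.
Beacon vs Apollo: Apollo wins 14–10.
Beacon vs Granite: Granite wins 24–0.
Beacon vs Lumen: Lumen wins 15–9.
Apollo vs Granite: Granite wins 15–9.
Apollo vs Lumen: Lumen wins 15–9.
Granite vs Lumen: Granite wins 24–0.
Granite beats each rival — Delta (15–9), Beacon (24–0), Apollo (15–9), Lumen (24–0) — so Granite is the Condorcet winner.

Yes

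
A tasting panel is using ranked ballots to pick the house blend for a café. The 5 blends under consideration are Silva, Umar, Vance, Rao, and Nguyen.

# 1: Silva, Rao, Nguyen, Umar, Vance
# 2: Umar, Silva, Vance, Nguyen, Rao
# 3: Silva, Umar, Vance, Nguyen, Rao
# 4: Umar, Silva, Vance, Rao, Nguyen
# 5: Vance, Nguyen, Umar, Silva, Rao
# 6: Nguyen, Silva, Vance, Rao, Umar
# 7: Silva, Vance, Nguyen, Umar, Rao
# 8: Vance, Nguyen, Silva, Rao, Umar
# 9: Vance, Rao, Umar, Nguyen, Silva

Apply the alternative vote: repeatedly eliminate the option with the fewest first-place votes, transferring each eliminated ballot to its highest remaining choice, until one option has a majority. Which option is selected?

Silva

Round 1: Silva 3, Vance 3, Umar 2, Nguyen 1, Rao 0. Rao has the fewest and is eliminated.
Round 2: Silva 3, Vance 3, Umar 2, Nguyen 1. Nguyen has the fewest and is eliminated.
Round 3: Silva 4, Vance 3, Umar 2. Umar has the fewest and is eliminated.
Round 4: Silva 6, Vance 3. Silva has a majority.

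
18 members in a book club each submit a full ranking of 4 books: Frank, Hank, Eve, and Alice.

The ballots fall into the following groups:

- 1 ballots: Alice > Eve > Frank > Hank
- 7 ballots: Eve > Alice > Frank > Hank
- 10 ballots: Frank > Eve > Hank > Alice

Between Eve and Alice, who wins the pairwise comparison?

Eve

Ballots ranking Eve above Alice: 7+10 = 17.
Ballots ranking Alice above Eve: 1.
Eve wins the head-to-head, 17–1.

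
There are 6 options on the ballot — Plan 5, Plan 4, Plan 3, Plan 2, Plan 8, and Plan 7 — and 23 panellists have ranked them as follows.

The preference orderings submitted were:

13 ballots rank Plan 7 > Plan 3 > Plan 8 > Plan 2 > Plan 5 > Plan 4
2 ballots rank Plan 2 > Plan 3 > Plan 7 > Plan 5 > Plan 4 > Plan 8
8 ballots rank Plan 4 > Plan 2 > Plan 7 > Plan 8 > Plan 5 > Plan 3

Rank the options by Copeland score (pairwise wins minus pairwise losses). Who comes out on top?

Pairwise results:
  Plan 5 vs Plan 4: Plan 5 wins 15–8.
  Plan 5 vs Plan 3: Plan 3 wins 15–8.
  Plan 5 vs Plan 2: Plan 2 wins 23–0.
  Plan 5 vs Plan 8: Plan 8 wins 21–2.
  Plan 5 vs Plan 7: Plan 7 wins 23–0.
  Plan 4 vs Plan 3: Plan 3 wins 15–8.
  Plan 4 vs Plan 2: Plan 2 wins 15–8.
  Plan 4 vs Plan 8: Plan 8 wins 13–10.
  Plan 4 vs Plan 7: Plan 7 wins 15–8.
  Plan 3 vs Plan 2: Plan 3 wins 13–10.
  Plan 3 vs Plan 8: Plan 3 wins 15–8.
  Plan 3 vs Plan 7: Plan 7 wins 21–2.
  Plan 2 vs Plan 8: Plan 8 wins 13–10.
  Plan 2 vs Plan 7: Plan 7 wins 13–10.
  Plan 8 vs Plan 7: Plan 7 wins 23–0.
Copeland scores (wins − losses):
  Plan 5: 1 − 4 = -3
  Plan 4: 0 − 5 = -5
  Plan 3: 4 − 1 = 3
  Plan 2: 2 − 3 = -1
  Plan 8: 3 − 2 = 1
  Plan 7: 5 − 0 = 5
Plan 7 has the best Copeland score.

Plan 7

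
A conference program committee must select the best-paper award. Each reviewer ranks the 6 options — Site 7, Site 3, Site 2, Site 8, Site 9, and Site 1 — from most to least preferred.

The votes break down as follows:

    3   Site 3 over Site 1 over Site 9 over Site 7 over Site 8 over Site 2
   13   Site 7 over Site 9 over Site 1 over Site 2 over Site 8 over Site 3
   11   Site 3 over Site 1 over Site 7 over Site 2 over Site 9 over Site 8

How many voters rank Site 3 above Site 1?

Ballots ranking Site 3 above Site 1: 3+11 = 14.
Ballots ranking Site 1 above Site 3: 13.
So 14 of 27 voters prefer Site 3 to Site 1.

14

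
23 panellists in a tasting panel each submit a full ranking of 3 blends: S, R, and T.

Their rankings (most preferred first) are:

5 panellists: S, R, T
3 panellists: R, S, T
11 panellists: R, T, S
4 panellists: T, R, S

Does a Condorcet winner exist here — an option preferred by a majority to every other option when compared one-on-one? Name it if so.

Head-to-head results (23 voters total):
S vs R: R wins 18–5.
S vs T: T wins 15–8.
R vs T: R wins 19–4.
R beats each rival — S (18–5), T (19–4) — so R is the Condorcet winner.

R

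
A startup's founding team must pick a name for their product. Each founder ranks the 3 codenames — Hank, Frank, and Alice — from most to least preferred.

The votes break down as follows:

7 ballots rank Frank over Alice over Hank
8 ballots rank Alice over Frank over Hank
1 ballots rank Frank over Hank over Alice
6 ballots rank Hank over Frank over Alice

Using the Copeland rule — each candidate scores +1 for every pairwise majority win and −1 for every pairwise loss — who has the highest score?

Pairwise results:
  Hank vs Frank: Frank wins 16–6.
  Hank vs Alice: Alice wins 15–7.
  Frank vs Alice: Frank wins 14–8.
Copeland scores (wins − losses):
  Hank: 0 − 2 = -2
  Frank: 2 − 0 = 2
  Alice: 1 − 1 = 0
Frank has the best Copeland score.

Frank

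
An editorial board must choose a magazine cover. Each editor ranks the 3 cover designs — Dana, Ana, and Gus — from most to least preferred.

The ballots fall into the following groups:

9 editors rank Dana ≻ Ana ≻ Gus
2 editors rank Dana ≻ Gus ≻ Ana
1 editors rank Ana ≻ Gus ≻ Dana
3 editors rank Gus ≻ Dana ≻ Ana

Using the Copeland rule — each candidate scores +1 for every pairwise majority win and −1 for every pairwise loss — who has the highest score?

Dana

Pairwise results:
  Dana vs Ana: Dana wins 14–1.
  Dana vs Gus: Dana wins 11–4.
  Ana vs Gus: Ana wins 10–5.
Copeland scores (wins − losses):
  Dana: 2 − 0 = 2
  Ana: 1 − 1 = 0
  Gus: 0 − 2 = -2
Dana has the best Copeland score.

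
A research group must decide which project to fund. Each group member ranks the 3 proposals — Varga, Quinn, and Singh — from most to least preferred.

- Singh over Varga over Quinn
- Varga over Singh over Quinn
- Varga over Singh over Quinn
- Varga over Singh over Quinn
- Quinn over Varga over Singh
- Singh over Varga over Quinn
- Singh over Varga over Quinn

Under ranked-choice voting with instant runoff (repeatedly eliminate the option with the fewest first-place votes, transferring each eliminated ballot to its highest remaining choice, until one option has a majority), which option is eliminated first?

Round 1: Varga 3, Singh 3, Quinn 1. Quinn has the fewest and is eliminated.
Round 2: Varga 4, Singh 3. Varga has a majority.

Quinn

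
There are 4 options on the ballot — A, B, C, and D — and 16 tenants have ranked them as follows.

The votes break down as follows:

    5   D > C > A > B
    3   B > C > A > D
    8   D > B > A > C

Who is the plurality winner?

D

First-place vote totals:
  A: 0
  B: 3
  C: 0
  D: 13
D has the most first-place votes.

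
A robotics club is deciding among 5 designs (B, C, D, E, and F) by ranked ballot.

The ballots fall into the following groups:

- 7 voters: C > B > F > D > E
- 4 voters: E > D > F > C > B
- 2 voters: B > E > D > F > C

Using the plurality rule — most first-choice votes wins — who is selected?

C

First-place vote totals:
  B: 2
  C: 7
  D: 0
  E: 4
  F: 0
C has the most first-place votes.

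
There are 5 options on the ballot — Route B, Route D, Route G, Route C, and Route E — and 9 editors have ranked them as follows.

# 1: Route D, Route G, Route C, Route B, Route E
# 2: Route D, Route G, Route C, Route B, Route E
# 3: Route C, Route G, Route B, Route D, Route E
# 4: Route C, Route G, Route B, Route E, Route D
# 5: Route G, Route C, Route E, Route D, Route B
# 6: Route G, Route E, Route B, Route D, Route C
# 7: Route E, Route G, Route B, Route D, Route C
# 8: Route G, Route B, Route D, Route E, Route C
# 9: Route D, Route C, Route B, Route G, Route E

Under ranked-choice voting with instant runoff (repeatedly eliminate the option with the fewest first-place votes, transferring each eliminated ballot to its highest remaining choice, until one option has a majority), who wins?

Route G

Round 1: Route D 3, Route G 3, Route C 2, Route E 1, Route B 0. Route B has the fewest and is eliminated.
Round 2: Route D 3, Route G 3, Route C 2, Route E 1. Route E has the fewest and is eliminated.
Round 3: Route G 4, Route D 3, Route C 2. Route C has the fewest and is eliminated.
Round 4: Route G 6, Route D 3. Route G has a majority.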